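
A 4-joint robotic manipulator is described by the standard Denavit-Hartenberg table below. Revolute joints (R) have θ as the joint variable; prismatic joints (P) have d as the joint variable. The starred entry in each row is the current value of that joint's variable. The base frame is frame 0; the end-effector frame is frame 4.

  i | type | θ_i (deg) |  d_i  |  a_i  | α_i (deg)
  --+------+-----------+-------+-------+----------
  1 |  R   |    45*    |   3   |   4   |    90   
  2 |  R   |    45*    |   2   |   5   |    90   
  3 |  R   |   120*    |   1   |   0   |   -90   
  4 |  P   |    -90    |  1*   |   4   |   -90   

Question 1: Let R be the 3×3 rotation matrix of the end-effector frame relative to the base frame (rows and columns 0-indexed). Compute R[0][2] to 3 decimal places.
0.362

End-effector z-axis (col 2 of R) = (0.3624,-0.8624,-0.3536)
R[0][2] = 0.3624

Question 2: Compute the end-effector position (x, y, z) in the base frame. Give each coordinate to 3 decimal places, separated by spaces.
8.456 6.335 2.388

after link 1: o_1 = (2.8284, 2.8284, 3.0000)
after link 2: o_2 = (6.7426, 3.9142, 6.5355)
after link 3: o_3 = (7.2426, 4.4142, 5.8284)
after link 4: o_4 = (8.4561, 6.3348, 2.3876)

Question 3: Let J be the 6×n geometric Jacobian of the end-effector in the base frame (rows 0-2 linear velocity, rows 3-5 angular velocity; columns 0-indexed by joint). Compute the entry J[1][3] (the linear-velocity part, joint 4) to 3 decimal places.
prismatic axis z_3 = (-0.7866,-0.0795,-0.6124)
J_v[:, 3] = z_3; J_ω[:, 3] = (0,0,0)
entry J[1][3] = -0.0795

-0.079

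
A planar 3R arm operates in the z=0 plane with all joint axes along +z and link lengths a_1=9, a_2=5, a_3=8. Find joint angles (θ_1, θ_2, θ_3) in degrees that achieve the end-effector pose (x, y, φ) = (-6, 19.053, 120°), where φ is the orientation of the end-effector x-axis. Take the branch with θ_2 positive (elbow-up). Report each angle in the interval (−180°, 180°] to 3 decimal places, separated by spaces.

78.736 59.992 -18.728

wrist centre = target − a_3·(cos φ, sin φ) = (-2.0000, 12.1248)
cos θ_2 = (151.0107−9²−5²)/(2·9·5) = 0.5001; θ_2 = 59.9921° (elbow-up)
β = atan2(12.1248,-2.0000) = 99.3667°; ψ = atan2(4.3298,11.5006) = 20.6305°
θ_1 = β − ψ = 78.7361°
θ_3 = φ − θ_1 − θ_2 = -18.7283° (wrapped to (-180°,180°])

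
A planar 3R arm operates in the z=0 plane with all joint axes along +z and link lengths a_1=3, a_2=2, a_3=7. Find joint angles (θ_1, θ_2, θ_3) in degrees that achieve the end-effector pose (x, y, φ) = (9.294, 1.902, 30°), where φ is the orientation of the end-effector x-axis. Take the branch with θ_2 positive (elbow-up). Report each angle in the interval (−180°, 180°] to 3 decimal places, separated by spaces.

-60.003 90.008 -0.005

wrist centre = target − a_3·(cos φ, sin φ) = (3.2318, -1.5980)
cos θ_2 = (12.9983−3²−2²)/(2·3·2) = -0.0001; θ_2 = 90.0082° (elbow-up)
β = atan2(-1.5980,3.2318) = -26.3105°; ψ = atan2(2.0000,2.9997) = 33.6926°
θ_1 = β − ψ = -60.0031°
θ_3 = φ − θ_1 − θ_2 = -0.0052° (wrapped to (-180°,180°])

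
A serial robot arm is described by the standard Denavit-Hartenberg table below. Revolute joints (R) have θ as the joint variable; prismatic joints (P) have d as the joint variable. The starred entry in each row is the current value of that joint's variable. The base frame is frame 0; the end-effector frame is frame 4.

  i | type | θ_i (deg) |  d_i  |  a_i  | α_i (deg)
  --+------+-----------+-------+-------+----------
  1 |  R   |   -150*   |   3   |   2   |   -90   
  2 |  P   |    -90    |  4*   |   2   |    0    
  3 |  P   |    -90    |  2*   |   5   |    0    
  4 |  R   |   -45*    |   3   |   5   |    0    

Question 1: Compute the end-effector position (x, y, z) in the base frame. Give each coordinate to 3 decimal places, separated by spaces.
after link 1: o_1 = (-1.7321, -1.0000, 3.0000)
after link 2: o_2 = (0.2679, -4.4641, 5.0000)
after link 3: o_3 = (5.5981, -3.6962, 5.0000)
after link 4: o_4 = (10.1599, -4.5265, 1.4645)

10.160 -4.526 1.464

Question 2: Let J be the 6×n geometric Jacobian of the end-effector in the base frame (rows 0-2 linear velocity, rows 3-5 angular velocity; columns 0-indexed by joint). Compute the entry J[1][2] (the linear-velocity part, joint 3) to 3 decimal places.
prismatic axis z_2 = (0.5000,-0.8660,0.0000)
J_v[:, 2] = z_2; J_ω[:, 2] = (0,0,0)
entry J[1][2] = -0.8660

-0.866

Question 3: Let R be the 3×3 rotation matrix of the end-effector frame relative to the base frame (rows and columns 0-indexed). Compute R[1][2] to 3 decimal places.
End-effector z-axis (col 2 of R) = (0.5000,-0.8660,0.0000)
R[1][2] = -0.8660

-0.866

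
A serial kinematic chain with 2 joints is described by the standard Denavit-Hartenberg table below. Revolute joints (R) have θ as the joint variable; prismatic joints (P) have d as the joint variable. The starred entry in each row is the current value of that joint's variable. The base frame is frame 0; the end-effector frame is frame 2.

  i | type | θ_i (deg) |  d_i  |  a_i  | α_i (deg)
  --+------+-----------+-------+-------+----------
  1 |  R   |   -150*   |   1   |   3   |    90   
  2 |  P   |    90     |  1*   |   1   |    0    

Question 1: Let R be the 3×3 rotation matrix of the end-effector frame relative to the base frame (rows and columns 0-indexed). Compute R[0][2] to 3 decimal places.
-0.500

End-effector z-axis (col 2 of R) = (-0.5000,0.8660,0.0000)
R[0][2] = -0.5000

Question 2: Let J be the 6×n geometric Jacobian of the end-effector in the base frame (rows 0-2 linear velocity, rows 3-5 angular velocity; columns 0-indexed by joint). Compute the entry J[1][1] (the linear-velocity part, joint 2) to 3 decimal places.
0.866

prismatic axis z_1 = (-0.5000,0.8660,0.0000)
J_v[:, 1] = z_1; J_ω[:, 1] = (0,0,0)
entry J[1][1] = 0.8660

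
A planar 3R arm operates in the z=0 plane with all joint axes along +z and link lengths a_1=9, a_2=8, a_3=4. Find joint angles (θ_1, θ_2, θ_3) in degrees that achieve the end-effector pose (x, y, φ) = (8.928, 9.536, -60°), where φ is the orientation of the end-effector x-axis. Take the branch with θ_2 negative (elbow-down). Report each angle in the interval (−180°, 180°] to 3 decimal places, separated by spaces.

wrist centre = target − a_3·(cos φ, sin φ) = (6.9280, 13.0001)
cos θ_2 = (216.9998−9²−8²)/(2·9·8) = 0.5000; θ_2 = -60.0001° (elbow-down)
β = atan2(13.0001,6.9280) = 61.9460°; ψ = atan2(-6.9282,13.0000) = -28.0549°
θ_1 = β − ψ = 90.0009°
θ_3 = φ − θ_1 − θ_2 = -90.0008° (wrapped to (-180°,180°])

90.001 -60.000 -90.001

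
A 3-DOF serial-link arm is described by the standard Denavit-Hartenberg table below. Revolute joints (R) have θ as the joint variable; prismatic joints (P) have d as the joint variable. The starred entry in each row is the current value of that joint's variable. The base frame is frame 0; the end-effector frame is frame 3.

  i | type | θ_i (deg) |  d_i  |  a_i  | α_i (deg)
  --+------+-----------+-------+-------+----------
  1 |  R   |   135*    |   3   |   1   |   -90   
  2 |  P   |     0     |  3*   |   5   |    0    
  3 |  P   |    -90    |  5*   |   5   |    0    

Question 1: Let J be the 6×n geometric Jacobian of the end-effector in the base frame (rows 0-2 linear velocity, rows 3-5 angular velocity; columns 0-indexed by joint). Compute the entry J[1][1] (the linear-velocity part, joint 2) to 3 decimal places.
prismatic axis z_1 = (-0.7071,-0.7071,0.0000)
J_v[:, 1] = z_1; J_ω[:, 1] = (0,0,0)
entry J[1][1] = -0.7071

-0.707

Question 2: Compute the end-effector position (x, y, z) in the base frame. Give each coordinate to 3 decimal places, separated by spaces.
after link 1: o_1 = (-0.7071, 0.7071, 3.0000)
after link 2: o_2 = (-6.3640, 2.1213, 3.0000)
after link 3: o_3 = (-9.8995, -1.4142, 8.0000)

-9.899 -1.414 8.000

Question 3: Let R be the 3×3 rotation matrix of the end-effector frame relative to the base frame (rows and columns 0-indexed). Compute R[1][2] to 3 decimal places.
End-effector z-axis (col 2 of R) = (-0.7071,-0.7071,0.0000)
R[1][2] = -0.7071

-0.707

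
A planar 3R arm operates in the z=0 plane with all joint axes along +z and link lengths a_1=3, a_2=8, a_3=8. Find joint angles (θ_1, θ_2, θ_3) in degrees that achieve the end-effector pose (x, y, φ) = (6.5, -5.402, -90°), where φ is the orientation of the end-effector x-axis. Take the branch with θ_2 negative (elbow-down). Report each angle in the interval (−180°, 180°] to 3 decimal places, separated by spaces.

120.000 -120.001 -89.999

wrist centre = target − a_3·(cos φ, sin φ) = (6.5000, 2.5980)
cos θ_2 = (48.9996−3²−8²)/(2·3·8) = -0.5000; θ_2 = -120.0005° (elbow-down)
β = atan2(2.5980,6.5000) = 21.7862°; ψ = atan2(-6.9282,-1.0001) = -98.2138°
θ_1 = β − ψ = 120.0000°
θ_3 = φ − θ_1 − θ_2 = -89.9995° (wrapped to (-180°,180°])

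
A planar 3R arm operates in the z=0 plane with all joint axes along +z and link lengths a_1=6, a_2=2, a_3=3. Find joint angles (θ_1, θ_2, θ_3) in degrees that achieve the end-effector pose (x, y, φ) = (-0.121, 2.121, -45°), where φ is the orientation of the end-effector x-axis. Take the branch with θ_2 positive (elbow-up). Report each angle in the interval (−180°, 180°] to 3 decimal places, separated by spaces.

100.723 135.014 79.263

wrist centre = target − a_3·(cos φ, sin φ) = (-2.2423, 4.2423)
cos θ_2 = (23.0253−6²−2²)/(2·6·2) = -0.7073; θ_2 = 135.0140° (elbow-up)
β = atan2(4.2423,-2.2423) = 117.8591°; ψ = atan2(1.4139,4.5854) = 17.1365°
θ_1 = β − ψ = 100.7226°
θ_3 = φ − θ_1 − θ_2 = 79.2634° (wrapped to (-180°,180°])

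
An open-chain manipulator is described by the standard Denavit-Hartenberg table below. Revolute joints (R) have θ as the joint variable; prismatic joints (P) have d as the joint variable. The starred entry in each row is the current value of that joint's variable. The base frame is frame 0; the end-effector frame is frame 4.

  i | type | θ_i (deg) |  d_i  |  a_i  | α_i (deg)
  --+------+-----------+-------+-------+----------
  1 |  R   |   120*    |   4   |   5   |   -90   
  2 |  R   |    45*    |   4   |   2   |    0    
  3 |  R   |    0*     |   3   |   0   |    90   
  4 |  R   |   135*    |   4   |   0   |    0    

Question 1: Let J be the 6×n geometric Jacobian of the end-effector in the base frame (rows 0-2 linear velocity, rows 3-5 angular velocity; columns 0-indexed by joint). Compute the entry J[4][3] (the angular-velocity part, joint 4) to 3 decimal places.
axis z_3 = (-0.3536,0.6124,0.7071); lever o_n−o_3 = (-1.4142,2.4495,2.8284)
cross product → J_v[:, 3] = (0.0000,0.0000,-0.0000)
J_ω[:, 3] = z_3
entry J[4][3] = 0.6124

0.612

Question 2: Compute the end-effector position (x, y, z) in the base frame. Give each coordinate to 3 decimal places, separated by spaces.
after link 1: o_1 = (-2.5000, 4.3301, 4.0000)
after link 2: o_2 = (-6.6712, 3.5549, 2.5858)
after link 3: o_3 = (-9.2693, 2.0549, 2.5858)
after link 4: o_4 = (-10.6835, 4.5044, 5.4142)

-10.683 4.504 5.414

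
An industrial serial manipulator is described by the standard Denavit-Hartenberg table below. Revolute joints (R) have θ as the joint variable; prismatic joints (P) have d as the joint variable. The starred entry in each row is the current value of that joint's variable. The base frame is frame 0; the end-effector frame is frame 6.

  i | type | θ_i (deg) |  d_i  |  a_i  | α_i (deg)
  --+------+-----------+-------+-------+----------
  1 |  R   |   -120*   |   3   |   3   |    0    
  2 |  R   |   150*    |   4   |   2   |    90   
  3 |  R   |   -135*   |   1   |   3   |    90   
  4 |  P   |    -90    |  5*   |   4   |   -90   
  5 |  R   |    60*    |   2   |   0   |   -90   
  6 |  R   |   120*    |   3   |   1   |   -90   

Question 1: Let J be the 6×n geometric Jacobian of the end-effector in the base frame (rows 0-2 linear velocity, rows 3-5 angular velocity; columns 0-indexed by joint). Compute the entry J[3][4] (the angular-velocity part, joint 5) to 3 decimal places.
-0.612

axis z_4 = (-0.6124,-0.3536,-0.7071); lever o_n−o_4 = (1.3830,-2.4902,-1.5563)
cross product → J_v[:, 4] = (-1.2106,-1.9310,2.0139)
J_ω[:, 4] = z_4
entry J[3][4] = -0.6124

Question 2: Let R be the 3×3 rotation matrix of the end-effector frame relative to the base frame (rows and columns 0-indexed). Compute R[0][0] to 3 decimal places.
End-effector x-axis (col 0 of R) = (0.3902,-0.0634,0.9186)
R[0][0] = 0.3902

0.390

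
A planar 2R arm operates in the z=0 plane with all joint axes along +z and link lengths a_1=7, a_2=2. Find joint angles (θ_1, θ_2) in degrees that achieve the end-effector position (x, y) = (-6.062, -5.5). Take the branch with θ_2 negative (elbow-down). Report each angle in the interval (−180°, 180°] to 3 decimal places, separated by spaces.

cos θ_2 = (66.9978−7²−2²)/(2·7·2) = 0.4999; θ_2 = -60.0051° (elbow-down)
β = atan2(-5.5000,-6.0620) = -137.7828°; ψ = atan2(-1.7321,7.9998) = -12.2172°
θ_1 = β − ψ = -125.5656°

-125.566 -60.005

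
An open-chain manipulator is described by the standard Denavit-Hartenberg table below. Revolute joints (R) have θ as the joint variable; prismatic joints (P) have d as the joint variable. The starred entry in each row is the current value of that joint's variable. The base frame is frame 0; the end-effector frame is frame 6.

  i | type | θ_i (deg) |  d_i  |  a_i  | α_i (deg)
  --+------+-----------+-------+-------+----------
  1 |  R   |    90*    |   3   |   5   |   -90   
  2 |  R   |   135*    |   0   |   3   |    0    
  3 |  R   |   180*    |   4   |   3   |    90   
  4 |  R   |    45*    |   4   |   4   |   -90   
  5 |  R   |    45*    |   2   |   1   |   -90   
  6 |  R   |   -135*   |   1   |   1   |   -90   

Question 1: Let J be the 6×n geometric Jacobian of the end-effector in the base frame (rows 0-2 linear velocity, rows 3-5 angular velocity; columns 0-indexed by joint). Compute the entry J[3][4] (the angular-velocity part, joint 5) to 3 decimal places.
axis z_4 = (-0.7071,-0.5000,-0.5000); lever o_n−o_4 = (-1.5607,-0.9571,-2.2500)
cross product → J_v[:, 4] = (0.6464,-0.8107,-0.1036)
J_ω[:, 4] = z_4
entry J[3][4] = -0.7071

-0.707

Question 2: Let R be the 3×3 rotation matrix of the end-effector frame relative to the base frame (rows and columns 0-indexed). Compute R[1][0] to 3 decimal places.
End-effector x-axis (col 0 of R) = (-0.1464,-0.9571,-0.2500)
R[1][0] = -0.9571

-0.957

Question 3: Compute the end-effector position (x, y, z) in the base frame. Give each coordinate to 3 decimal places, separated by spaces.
-8.389 3.214 5.578

after link 1: o_1 = (0.0000, 5.0000, 3.0000)
after link 2: o_2 = (0.0000, 2.8787, 0.8787)
after link 3: o_3 = (-4.0000, 5.0000, 3.0000)
after link 4: o_4 = (-6.8284, 4.1716, 7.8284)
after link 5: o_5 = (-8.7426, 4.0251, 6.6820)
after link 6: o_6 = (-8.3891, 3.2145, 5.5784)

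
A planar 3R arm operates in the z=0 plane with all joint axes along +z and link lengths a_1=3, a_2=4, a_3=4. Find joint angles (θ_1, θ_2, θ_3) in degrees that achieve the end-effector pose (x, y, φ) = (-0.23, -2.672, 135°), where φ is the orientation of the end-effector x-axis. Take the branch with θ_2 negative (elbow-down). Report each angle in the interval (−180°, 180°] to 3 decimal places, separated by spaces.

wrist centre = target − a_3·(cos φ, sin φ) = (2.5984, -5.5004)
cos θ_2 = (37.0065−3²−4²)/(2·3·4) = 0.5003; θ_2 = -59.9820° (elbow-down)
β = atan2(-5.5004,2.5984) = -64.7137°; ψ = atan2(-3.4635,5.0011) = -34.7043°
θ_1 = β − ψ = -30.0094°
θ_3 = φ − θ_1 − θ_2 = -135.0086° (wrapped to (-180°,180°])

-30.009 -59.982 -135.009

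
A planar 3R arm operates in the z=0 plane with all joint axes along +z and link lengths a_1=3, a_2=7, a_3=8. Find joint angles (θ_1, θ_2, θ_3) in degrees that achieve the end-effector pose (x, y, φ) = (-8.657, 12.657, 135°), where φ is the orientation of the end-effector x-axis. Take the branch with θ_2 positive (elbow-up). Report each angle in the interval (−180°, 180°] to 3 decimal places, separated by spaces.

46.401 89.996 -1.397

wrist centre = target − a_3·(cos φ, sin φ) = (-3.0001, 7.0001)
cos θ_2 = (58.0029−3²−7²)/(2·3·7) = 0.0001; θ_2 = 89.9960° (elbow-up)
β = atan2(7.0001,-3.0001) = 113.1992°; ψ = atan2(7.0000,3.0005) = 66.7980°
θ_1 = β − ψ = 46.4011°
θ_3 = φ − θ_1 − θ_2 = -1.3971° (wrapped to (-180°,180°])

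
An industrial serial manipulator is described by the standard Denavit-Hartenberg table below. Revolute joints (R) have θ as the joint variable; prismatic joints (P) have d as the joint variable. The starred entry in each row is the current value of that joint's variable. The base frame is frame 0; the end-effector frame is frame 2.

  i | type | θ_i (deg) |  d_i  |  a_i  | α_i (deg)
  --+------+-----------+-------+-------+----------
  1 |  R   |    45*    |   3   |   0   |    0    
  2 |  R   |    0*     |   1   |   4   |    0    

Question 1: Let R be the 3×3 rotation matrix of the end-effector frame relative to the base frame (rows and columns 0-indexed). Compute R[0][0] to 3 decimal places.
End-effector x-axis (col 0 of R) = (0.7071,0.7071,0.0000)
R[0][0] = 0.7071

0.707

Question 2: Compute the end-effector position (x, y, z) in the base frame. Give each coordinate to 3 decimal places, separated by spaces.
2.828 2.828 4.000

after link 1: o_1 = (0.0000, 0.0000, 3.0000)
after link 2: o_2 = (2.8284, 2.8284, 4.0000)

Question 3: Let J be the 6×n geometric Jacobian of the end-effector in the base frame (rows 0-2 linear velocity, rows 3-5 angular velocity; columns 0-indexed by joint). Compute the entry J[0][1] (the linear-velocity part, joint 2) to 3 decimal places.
axis z_1 = (0.0000,0.0000,1.0000); lever o_n−o_1 = (2.8284,2.8284,1.0000)
cross product → J_v[:, 1] = (-2.8284,2.8284,0.0000)
J_ω[:, 1] = z_1
entry J[0][1] = -2.8284

-2.828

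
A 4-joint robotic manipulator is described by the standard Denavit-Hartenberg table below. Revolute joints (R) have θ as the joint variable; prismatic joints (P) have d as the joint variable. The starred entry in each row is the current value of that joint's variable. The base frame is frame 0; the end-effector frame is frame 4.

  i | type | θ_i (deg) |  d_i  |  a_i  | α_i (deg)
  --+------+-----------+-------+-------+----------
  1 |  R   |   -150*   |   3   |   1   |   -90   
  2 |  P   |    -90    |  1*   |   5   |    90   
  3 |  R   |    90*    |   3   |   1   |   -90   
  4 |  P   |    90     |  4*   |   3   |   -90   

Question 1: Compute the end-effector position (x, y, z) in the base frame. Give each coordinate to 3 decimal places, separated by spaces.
after link 1: o_1 = (-0.8660, -0.5000, 3.0000)
after link 2: o_2 = (-0.3660, -1.3660, 8.0000)
after link 3: o_3 = (2.7321, -0.7321, 8.0000)
after link 4: o_4 = (0.1340, -2.2321, 4.0000)

0.134 -2.232 4.000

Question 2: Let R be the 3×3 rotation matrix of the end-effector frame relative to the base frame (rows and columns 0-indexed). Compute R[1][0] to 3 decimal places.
-0.500

End-effector x-axis (col 0 of R) = (-0.8660,-0.5000,-0.0000)
R[1][0] = -0.5000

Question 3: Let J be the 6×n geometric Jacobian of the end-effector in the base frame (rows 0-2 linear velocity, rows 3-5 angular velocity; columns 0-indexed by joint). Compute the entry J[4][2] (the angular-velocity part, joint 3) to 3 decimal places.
axis z_2 = (0.8660,0.5000,0.0000); lever o_n−o_2 = (0.5000,-0.8660,-4.0000)
cross product → J_v[:, 2] = (-2.0000,3.4641,-1.0000)
J_ω[:, 2] = z_2
entry J[4][2] = 0.5000

0.500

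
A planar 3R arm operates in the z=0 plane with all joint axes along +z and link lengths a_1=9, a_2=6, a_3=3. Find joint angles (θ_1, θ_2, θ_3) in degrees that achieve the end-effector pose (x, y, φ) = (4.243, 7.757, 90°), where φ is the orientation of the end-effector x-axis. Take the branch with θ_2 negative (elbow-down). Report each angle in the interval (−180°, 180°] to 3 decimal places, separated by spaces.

wrist centre = target − a_3·(cos φ, sin φ) = (4.2430, 4.7570)
cos θ_2 = (40.6321−9²−6²)/(2·9·6) = -0.7071; θ_2 = -135.0003° (elbow-down)
β = atan2(4.7570,4.2430) = 48.2687°; ψ = atan2(-4.2426,4.7573) = -41.7268°
θ_1 = β − ψ = 89.9954°
θ_3 = φ − θ_1 − θ_2 = 135.0049° (wrapped to (-180°,180°])

89.995 -135.000 135.005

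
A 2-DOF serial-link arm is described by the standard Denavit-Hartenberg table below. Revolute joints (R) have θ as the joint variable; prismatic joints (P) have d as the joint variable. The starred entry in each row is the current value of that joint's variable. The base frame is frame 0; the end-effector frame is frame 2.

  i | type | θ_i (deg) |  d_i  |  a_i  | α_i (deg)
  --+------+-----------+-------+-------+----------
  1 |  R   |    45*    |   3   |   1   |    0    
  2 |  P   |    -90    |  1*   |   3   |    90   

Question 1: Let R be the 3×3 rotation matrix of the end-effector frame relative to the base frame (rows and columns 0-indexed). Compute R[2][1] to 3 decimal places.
End-effector y-axis (col 1 of R) = (0.0000,0.0000,1.0000)
R[2][1] = 1.0000

1.000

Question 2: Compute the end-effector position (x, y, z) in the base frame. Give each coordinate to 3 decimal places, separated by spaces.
after link 1: o_1 = (0.7071, 0.7071, 3.0000)
after link 2: o_2 = (2.8284, -1.4142, 4.0000)

2.828 -1.414 4.000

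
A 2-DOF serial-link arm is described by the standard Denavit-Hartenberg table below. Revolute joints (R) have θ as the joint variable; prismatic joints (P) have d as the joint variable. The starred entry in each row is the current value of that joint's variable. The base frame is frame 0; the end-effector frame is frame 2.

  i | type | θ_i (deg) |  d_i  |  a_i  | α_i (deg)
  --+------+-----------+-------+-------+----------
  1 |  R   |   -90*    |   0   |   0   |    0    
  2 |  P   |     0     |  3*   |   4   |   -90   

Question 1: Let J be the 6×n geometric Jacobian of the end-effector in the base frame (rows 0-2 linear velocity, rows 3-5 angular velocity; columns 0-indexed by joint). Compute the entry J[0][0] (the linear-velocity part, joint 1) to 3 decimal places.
4.000

axis z_0 = ẑ; lever o_n−o_0 = (0.0000,-4.0000,3.0000)
cross product → J_v[:, 0] = (4.0000,0.0000,-0.0000)
J_ω[:, 0] = z_0
entry J[0][0] = 4.0000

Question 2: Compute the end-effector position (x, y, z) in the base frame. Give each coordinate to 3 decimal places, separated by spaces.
0.000 -4.000 3.000

after link 1: o_1 = (0.0000, 0.0000, 0.0000)
after link 2: o_2 = (0.0000, -4.0000, 3.0000)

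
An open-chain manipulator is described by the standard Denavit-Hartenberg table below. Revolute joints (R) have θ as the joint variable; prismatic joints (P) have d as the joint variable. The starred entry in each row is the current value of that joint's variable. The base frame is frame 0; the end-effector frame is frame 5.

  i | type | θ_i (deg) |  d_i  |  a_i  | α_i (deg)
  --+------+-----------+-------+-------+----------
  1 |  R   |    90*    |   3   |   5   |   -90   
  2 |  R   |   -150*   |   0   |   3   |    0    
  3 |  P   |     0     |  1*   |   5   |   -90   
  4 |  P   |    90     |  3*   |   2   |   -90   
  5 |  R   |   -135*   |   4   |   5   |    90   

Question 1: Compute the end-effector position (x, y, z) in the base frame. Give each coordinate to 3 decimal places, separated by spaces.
after link 1: o_1 = (0.0000, 5.0000, 3.0000)
after link 2: o_2 = (0.0000, 2.4019, 4.5000)
after link 3: o_3 = (-1.0000, -1.9282, 7.0000)
after link 4: o_4 = (1.0000, -0.4282, 9.5981)
after link 5: o_5 = (-2.5355, 4.8037, 10.6599)

-2.536 4.804 10.660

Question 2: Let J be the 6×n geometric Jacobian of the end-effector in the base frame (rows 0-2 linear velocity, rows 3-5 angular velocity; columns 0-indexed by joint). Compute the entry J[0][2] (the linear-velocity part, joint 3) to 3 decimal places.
prismatic axis z_2 = (-1.0000,0.0000,0.0000)
J_v[:, 2] = z_2; J_ω[:, 2] = (0,0,0)
entry J[0][2] = -1.0000

-1.000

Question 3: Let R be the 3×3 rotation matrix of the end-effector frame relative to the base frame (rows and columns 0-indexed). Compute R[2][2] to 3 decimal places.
End-effector z-axis (col 2 of R) = (-0.7071,-0.3536,-0.6124)
R[2][2] = -0.6124

-0.612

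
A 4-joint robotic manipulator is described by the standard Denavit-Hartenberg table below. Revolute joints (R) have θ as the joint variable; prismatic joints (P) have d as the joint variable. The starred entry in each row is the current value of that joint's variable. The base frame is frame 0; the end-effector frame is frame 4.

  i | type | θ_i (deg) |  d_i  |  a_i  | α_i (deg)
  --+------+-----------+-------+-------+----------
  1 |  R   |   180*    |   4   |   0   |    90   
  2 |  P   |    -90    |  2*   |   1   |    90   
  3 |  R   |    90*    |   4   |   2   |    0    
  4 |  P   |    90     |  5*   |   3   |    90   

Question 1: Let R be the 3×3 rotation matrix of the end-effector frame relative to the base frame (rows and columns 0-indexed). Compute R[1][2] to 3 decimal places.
End-effector z-axis (col 2 of R) = (0.0000,1.0000,-0.0000)
R[1][2] = 1.0000

1.000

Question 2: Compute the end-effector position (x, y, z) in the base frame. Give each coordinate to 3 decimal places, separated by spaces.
9.000 4.000 6.000

after link 1: o_1 = (0.0000, 0.0000, 4.0000)
after link 2: o_2 = (0.0000, 2.0000, 3.0000)
after link 3: o_3 = (4.0000, 4.0000, 3.0000)
after link 4: o_4 = (9.0000, 4.0000, 6.0000)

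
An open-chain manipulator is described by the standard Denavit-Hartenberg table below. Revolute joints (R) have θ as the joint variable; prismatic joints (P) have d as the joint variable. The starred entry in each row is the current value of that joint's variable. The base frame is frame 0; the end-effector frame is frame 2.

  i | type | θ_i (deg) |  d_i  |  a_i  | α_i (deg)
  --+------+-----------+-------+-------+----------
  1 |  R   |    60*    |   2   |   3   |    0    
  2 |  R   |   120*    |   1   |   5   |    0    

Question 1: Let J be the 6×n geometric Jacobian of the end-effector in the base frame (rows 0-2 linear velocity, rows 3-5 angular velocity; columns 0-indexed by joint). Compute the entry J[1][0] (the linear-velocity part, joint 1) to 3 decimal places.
axis z_0 = ẑ; lever o_n−o_0 = (-3.5000,2.5981,3.0000)
cross product → J_v[:, 0] = (-2.5981,-3.5000,0.0000)
J_ω[:, 0] = z_0
entry J[1][0] = -3.5000

-3.500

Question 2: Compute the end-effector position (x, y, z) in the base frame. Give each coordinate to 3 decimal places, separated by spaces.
after link 1: o_1 = (1.5000, 2.5981, 2.0000)
after link 2: o_2 = (-3.5000, 2.5981, 3.0000)

-3.500 2.598 3.000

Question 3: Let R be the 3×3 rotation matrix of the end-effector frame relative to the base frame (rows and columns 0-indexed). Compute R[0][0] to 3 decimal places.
End-effector x-axis (col 0 of R) = (-1.0000,0.0000,0.0000)
R[0][0] = -1.0000

-1.000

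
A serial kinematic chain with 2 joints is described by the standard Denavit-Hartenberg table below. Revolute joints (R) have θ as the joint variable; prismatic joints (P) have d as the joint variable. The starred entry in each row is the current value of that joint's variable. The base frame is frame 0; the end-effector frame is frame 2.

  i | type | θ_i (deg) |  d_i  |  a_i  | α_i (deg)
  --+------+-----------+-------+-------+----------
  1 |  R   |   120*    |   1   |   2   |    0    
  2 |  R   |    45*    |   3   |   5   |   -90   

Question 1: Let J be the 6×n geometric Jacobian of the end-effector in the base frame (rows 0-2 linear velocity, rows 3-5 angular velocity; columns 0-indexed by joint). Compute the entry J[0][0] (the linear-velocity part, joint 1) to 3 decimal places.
axis z_0 = ẑ; lever o_n−o_0 = (-5.8296,3.0261,4.0000)
cross product → J_v[:, 0] = (-3.0261,-5.8296,0.0000)
J_ω[:, 0] = z_0
entry J[0][0] = -3.0261

-3.026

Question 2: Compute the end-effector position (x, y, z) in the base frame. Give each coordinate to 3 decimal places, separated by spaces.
after link 1: o_1 = (-1.0000, 1.7321, 1.0000)
after link 2: o_2 = (-5.8296, 3.0261, 4.0000)

-5.830 3.026 4.000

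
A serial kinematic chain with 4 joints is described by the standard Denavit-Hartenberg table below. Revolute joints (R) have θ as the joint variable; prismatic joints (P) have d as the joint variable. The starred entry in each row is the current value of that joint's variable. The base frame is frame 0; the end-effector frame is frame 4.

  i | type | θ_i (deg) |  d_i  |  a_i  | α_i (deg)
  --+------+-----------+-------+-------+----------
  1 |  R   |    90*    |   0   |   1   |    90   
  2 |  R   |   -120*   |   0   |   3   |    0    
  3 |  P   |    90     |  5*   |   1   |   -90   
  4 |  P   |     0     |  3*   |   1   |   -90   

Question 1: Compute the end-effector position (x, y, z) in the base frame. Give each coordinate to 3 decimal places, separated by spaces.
5.000 2.732 -1.000

after link 1: o_1 = (0.0000, 1.0000, 0.0000)
after link 2: o_2 = (0.0000, -0.5000, -2.5981)
after link 3: o_3 = (5.0000, 0.3660, -3.0981)
after link 4: o_4 = (5.0000, 2.7321, -1.0000)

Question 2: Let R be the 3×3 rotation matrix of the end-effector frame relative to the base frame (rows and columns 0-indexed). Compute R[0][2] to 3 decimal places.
-1.000

End-effector z-axis (col 2 of R) = (-1.0000,0.0000,0.0000)
R[0][2] = -1.0000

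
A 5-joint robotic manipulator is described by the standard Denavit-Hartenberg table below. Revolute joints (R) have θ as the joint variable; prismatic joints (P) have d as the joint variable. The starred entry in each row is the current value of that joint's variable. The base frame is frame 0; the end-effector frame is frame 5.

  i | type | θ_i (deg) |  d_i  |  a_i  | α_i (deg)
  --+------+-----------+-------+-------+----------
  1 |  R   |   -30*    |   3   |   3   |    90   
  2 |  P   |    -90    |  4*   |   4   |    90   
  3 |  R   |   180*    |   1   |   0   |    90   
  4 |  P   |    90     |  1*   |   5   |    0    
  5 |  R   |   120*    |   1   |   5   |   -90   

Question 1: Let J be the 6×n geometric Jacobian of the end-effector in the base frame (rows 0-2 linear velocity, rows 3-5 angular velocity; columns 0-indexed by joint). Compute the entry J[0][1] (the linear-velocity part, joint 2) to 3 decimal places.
-0.500

prismatic axis z_1 = (-0.5000,-0.8660,0.0000)
J_v[:, 1] = z_1; J_ω[:, 1] = (0,0,0)
entry J[0][1] = -0.5000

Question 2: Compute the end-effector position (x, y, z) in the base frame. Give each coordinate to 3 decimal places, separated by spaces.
after link 1: o_1 = (2.5981, -1.5000, 3.0000)
after link 2: o_2 = (0.5981, -4.9641, -1.0000)
after link 3: o_3 = (-0.2679, -4.4641, -1.0000)
after link 4: o_4 = (-5.0981, -2.8301, -1.0000)
after link 5: o_5 = (-3.4330, -4.9462, -5.3301)

-3.433 -4.946 -5.330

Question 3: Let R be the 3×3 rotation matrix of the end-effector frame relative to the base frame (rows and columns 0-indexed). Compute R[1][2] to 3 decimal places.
-0.433

End-effector z-axis (col 2 of R) = (0.7500,-0.4330,0.5000)
R[1][2] = -0.4330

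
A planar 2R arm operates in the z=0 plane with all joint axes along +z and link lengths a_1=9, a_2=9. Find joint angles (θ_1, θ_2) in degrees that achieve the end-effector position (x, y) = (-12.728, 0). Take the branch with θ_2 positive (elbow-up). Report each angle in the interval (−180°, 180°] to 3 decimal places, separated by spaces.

135.000 89.999

cos θ_2 = (162.0020−9²−9²)/(2·9·9) = 0.0000; θ_2 = 89.9993° (elbow-up)
β = atan2(0.0000,-12.7280) = 180.0000°; ψ = atan2(9.0000,9.0001) = 44.9996°
θ_1 = β − ψ = 135.0004°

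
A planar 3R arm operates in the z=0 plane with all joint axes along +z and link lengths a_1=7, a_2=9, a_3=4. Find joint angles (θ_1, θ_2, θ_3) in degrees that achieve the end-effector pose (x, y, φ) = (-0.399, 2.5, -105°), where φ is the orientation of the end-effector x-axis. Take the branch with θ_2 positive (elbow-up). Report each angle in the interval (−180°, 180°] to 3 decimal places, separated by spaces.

-0.004 135.002 120.002

wrist centre = target − a_3·(cos φ, sin φ) = (0.6363, 6.3637)
cos θ_2 = (40.9016−7²−9²)/(2·7·9) = -0.7071; θ_2 = 135.0019° (elbow-up)
β = atan2(6.3637,0.6363) = 84.2902°; ψ = atan2(6.3637,0.6358) = 84.2943°
θ_1 = β − ψ = -0.0041°
θ_3 = φ − θ_1 − θ_2 = 120.0021° (wrapped to (-180°,180°])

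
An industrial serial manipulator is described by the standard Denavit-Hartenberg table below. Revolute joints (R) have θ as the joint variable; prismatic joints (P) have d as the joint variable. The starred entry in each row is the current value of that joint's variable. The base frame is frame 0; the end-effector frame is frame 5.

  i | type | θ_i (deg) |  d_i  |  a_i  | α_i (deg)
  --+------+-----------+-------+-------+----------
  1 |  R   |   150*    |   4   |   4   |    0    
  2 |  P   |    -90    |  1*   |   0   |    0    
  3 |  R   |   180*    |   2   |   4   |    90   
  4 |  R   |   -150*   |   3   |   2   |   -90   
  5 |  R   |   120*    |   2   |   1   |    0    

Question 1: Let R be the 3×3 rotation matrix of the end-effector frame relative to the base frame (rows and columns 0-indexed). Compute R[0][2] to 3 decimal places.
-0.250

End-effector z-axis (col 2 of R) = (-0.2500,-0.4330,-0.8660)
R[0][2] = -0.2500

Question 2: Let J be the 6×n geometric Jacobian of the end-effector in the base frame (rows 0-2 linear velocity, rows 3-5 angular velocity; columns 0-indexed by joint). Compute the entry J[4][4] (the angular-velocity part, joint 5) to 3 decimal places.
-0.433

axis z_4 = (-0.2500,-0.4330,-0.8660); lever o_n−o_4 = (0.0335,-1.6740,-1.4821)
cross product → J_v[:, 4] = (-0.8080,-0.3995,0.4330)
J_ω[:, 4] = z_4
entry J[4][4] = -0.4330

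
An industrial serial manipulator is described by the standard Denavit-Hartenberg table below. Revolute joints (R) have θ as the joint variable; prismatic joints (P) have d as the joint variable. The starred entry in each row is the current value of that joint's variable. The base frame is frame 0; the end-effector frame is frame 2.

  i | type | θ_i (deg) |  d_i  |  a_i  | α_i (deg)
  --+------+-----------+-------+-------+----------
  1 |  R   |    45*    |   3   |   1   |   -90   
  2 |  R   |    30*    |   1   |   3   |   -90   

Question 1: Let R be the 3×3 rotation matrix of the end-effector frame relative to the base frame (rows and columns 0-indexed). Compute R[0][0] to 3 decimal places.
End-effector x-axis (col 0 of R) = (0.6124,0.6124,-0.5000)
R[0][0] = 0.6124

0.612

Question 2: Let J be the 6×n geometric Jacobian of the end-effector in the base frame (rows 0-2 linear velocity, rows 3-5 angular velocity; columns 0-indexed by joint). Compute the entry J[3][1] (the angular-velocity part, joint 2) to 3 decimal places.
axis z_1 = (-0.7071,0.7071,0.0000); lever o_n−o_1 = (1.1300,2.5442,-1.5000)
cross product → J_v[:, 1] = (-1.0607,-1.0607,-2.5981)
J_ω[:, 1] = z_1
entry J[3][1] = -0.7071

-0.707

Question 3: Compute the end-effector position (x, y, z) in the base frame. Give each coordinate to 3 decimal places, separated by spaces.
1.837 3.251 1.500

after link 1: o_1 = (0.7071, 0.7071, 3.0000)
after link 2: o_2 = (1.8371, 3.2513, 1.5000)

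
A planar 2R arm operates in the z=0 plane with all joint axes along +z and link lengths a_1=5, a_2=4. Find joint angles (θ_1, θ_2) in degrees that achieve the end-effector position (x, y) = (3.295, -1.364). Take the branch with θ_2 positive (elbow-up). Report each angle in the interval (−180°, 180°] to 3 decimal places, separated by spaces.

-74.971 134.996

cos θ_2 = (12.7175−5²−4²)/(2·5·4) = -0.7071; θ_2 = 134.9964° (elbow-up)
β = atan2(-1.3640,3.2950) = -22.4876°; ψ = atan2(2.8286,2.1718) = 52.4836°
θ_1 = β − ψ = -74.9712°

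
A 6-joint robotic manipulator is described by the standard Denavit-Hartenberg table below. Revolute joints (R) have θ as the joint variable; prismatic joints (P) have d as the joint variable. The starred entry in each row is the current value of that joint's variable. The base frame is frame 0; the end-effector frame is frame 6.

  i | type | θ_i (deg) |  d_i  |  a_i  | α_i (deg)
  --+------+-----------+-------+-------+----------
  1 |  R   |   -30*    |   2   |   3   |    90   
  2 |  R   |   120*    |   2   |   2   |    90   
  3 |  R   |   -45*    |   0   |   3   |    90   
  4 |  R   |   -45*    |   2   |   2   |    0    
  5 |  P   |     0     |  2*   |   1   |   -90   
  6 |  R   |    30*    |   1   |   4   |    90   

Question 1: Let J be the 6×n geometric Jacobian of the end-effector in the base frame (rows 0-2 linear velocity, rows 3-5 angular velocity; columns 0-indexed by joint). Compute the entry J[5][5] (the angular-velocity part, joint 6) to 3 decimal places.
0.787

axis z_5 = (0.5638,0.2518,0.7866); lever o_n−o_5 = (-2.4767,2.3743,2.2866)
cross product → J_v[:, 5] = (-1.2917,-3.2373,1.9624)
J_ω[:, 5] = z_5
entry J[5][5] = 0.7866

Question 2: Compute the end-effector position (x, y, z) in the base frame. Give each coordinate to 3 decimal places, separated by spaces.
-0.454 6.345 5.645

after link 1: o_1 = (2.5981, -1.5000, 2.0000)
after link 2: o_2 = (0.7321, -2.7321, 3.7321)
after link 3: o_3 = (0.8742, -0.3646, 5.5692)
after link 4: o_4 = (1.2000, 2.2350, 4.5033)
after link 5: o_5 = (2.0226, 3.9704, 3.3581)
after link 6: o_6 = (-0.4541, 6.3447, 5.6446)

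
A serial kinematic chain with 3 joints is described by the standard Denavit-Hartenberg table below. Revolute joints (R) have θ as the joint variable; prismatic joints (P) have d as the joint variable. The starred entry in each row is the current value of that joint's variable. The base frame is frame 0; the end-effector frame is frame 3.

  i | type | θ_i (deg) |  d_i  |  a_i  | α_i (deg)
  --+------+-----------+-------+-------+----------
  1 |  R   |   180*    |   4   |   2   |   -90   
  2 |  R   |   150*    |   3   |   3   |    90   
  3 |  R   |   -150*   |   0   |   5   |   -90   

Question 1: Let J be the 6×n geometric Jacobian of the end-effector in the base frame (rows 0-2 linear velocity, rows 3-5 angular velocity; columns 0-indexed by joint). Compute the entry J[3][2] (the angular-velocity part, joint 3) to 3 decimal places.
-0.500

axis z_2 = (-0.5000,-0.0000,-0.8660); lever o_n−o_2 = (-3.7500,2.5000,2.1651)
cross product → J_v[:, 2] = (2.1651,4.3301,-1.2500)
J_ω[:, 2] = z_2
entry J[3][2] = -0.5000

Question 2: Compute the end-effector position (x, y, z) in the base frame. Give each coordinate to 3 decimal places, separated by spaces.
-3.152 -0.500 4.665

after link 1: o_1 = (-2.0000, 0.0000, 4.0000)
after link 2: o_2 = (0.5981, -3.0000, 2.5000)
after link 3: o_3 = (-3.1519, -0.5000, 4.6651)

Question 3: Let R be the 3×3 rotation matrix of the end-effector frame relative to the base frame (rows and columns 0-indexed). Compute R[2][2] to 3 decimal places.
-0.250

End-effector z-axis (col 2 of R) = (0.4330,0.8660,-0.2500)
R[2][2] = -0.2500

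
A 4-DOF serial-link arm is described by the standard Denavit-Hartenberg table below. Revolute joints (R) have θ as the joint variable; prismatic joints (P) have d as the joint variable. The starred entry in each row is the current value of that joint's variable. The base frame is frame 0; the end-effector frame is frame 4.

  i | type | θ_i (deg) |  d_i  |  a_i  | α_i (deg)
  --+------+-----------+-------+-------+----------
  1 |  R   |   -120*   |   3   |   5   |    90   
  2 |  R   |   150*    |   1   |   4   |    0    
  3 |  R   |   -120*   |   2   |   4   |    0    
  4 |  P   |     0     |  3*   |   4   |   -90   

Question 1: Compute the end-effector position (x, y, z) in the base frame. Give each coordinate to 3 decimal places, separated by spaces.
after link 1: o_1 = (-2.5000, -4.3301, 3.0000)
after link 2: o_2 = (-1.6340, -0.8301, 5.0000)
after link 3: o_3 = (-5.0981, -2.8301, 7.0000)
after link 4: o_4 = (-9.4282, -4.3301, 9.0000)

-9.428 -4.330 9.000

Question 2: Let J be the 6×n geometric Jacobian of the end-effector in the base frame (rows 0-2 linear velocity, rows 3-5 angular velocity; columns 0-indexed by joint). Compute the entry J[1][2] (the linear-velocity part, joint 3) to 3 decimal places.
axis z_2 = (-0.8660,0.5000,0.0000); lever o_n−o_2 = (-7.7942,-3.5000,4.0000)
cross product → J_v[:, 2] = (2.0000,3.4641,6.9282)
J_ω[:, 2] = z_2
entry J[1][2] = 3.4641

3.464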